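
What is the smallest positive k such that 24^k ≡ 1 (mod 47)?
23

47 is prime, so ord(24) divides φ(47) = 46.
Divisors of 46: 1, 2, 23, 46.
Repeated squaring: 24^1 ≡ 24, 24^2 ≡ 12, 24^4 ≡ 3, 24^8 ≡ 9, 24^16 ≡ 34, 24^32 ≡ 28 (mod 47).
Test 24^d mod 47 for each divisor d in increasing order:
24^1 ≡ 24
24^2 ≡ 12
24^23 = 24^16·24^4·24^2·24^1 ≡ 1  ← first divisor giving 1
The order is 23.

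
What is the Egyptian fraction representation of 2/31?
1/16 + 1/496

Greedy algorithm:
2/31: ceiling(31/2) = 16, use 1/16
1/496: ceiling(496/1) = 496, use 1/496
Result: 2/31 = 1/16 + 1/496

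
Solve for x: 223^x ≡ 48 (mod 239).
132

Baby-step giant-step with step n = ⌈√239⌉ = 16.
Baby steps 223^j mod 239 (j:value) for j=0..15: 0:1, 1:223, 2:17, 3:206, 4:50, 5:156, 6:133, 7:23, 8:110, 9:152, 10:197, 11:194, 12:3, 13:191, 14:51, 15:140.
Giant-step multiplier: 223^(-16) ≡ 223^(238-16) = 223^222 ≡ 145 (mod 239).
Giant steps γ_i = 48·145^i mod 239: γ_0=48, γ_1=29, γ_2=142, γ_3=36, γ_4=201, γ_5=226, γ_6=27, γ_7=91, γ_8=50 (in table at j=4).
x = i·n + j = 8·16 + 4 = 132.
Check: 223^132 ≡ 48 (mod 239).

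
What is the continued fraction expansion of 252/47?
[5; 2, 1, 3, 4]

Euclidean algorithm steps:
252 = 5 × 47 + 17
47 = 2 × 17 + 13
17 = 1 × 13 + 4
13 = 3 × 4 + 1
4 = 4 × 1 + 0
Continued fraction: [5; 2, 1, 3, 4]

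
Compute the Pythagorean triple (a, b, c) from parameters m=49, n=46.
(285, 4508, 4517)

Euclid's formula: a = m² - n², b = 2mn, c = m² + n²
m = 49, n = 46
a = 49² - 46² = 2401 - 2116 = 285
b = 2 × 49 × 46 = 4508
c = 49² + 46² = 2401 + 2116 = 4517
Verification: 285² + 4508² = 81225 + 20322064 = 20403289 = 4517² ✓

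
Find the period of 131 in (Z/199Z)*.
99

199 is prime, so ord(131) divides φ(199) = 198.
Divisors of 198: 1, 2, 3, 6, 9, 11, 18, 22, 33, 66, 99, 198.
Repeated squaring: 131^1 ≡ 131, 131^2 ≡ 47, 131^4 ≡ 20, 131^8 ≡ 2, 131^16 ≡ 4, 131^32 ≡ 16, 131^64 ≡ 57, 131^128 ≡ 65 (mod 199).
Test 131^d mod 199 for each divisor d in increasing order:
131^1 ≡ 131
131^2 ≡ 47
131^3 = 131^2·131^1 ≡ 187
131^6 = 131^4·131^2 ≡ 144
131^9 = 131^8·131^1 ≡ 63
131^11 = 131^8·131^2·131^1 ≡ 175
131^18 = 131^16·131^2 ≡ 188
131^22 = 131^16·131^4·131^2 ≡ 178
131^33 = 131^32·131^1 ≡ 106
131^66 = 131^64·131^2 ≡ 92
131^99 = 131^64·131^32·131^2·131^1 ≡ 1  ← first divisor giving 1
The order is 99.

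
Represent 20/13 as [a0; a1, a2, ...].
[1; 1, 1, 6]

Euclidean algorithm steps:
20 = 1 × 13 + 7
13 = 1 × 7 + 6
7 = 1 × 6 + 1
6 = 6 × 1 + 0
Continued fraction: [1; 1, 1, 6]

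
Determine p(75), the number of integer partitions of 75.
8118264

p(n) counts ways to write n as a sum of positive integers (order ignored).
Euler's pentagonal recurrence: p(k) = p(k-1) + p(k-2) - p(k-5) - p(k-7) + p(k-12) + p(k-15) - ... (offsets j(3j∓1)/2, signs ++--, p(0)=1, p(<0)=0).
DP table for k = 0..74: p(0)=1, p(1)=1, p(2)=2, p(3)=3, p(4)=5, p(5)=7, p(6)=11, p(7)=15, p(8)=22, p(9)=30, p(10)=42, p(11)=56, p(12)=77, p(13)=101, p(14)=135, p(15)=176, p(16)=231, p(17)=297, p(18)=385, p(19)=490, p(20)=627, p(21)=792, p(22)=1002, p(23)=1255, p(24)=1575, p(25)=1958, p(26)=2436, p(27)=3010, p(28)=3718, p(29)=4565, p(30)=5604, p(31)=6842, p(32)=8349, p(33)=10143, p(34)=12310, p(35)=14883, p(36)=17977, p(37)=21637, p(38)=26015, p(39)=31185, p(40)=37338, p(41)=44583, p(42)=53174, p(43)=63261, p(44)=75175, p(45)=89134, p(46)=105558, p(47)=124754, p(48)=147273, p(49)=173525, p(50)=204226, p(51)=239943, p(52)=281589, p(53)=329931, p(54)=386155, p(55)=451276, p(56)=526823, p(57)=614154, p(58)=715220, p(59)=831820, p(60)=966467, p(61)=1121505, p(62)=1300156, p(63)=1505499, p(64)=1741630, p(65)=2012558, p(66)=2323520, p(67)=2679689, p(68)=3087735, p(69)=3554345, p(70)=4087968, p(71)=4697205, p(72)=5392783, p(73)=6185689, p(74)=7089500.
Final step: p(75) = p(74) + p(73) - p(70) - p(68) + p(63) + p(60) - p(53) - p(49) + p(40) + p(35) - p(24) - p(18) + p(5)
= 7089500 + 6185689 - 4087968 - 3087735 + 1505499 + 966467 - 329931 - 173525 + 37338 + 14883 - 1575 - 385 + 7
= 8118264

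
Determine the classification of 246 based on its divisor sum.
abundant

Proper divisors of 246: sum = 1 + 2 + 3 + 6 + 41 + 82 + 123 = 258
Since 258 > 246, 246 is abundant.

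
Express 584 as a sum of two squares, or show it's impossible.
10² + 22² (a=10, b=22)

Factorization: 584 = 2^3 × 73
By Fermat: n is sum of two squares iff every prime p ≡ 3 (mod 4) appears to even power.
All primes ≡ 3 (mod 4) appear to even power.
Search a = 0, 1, 2, … for 584 - a² a perfect square: first hit at a = 10: 584 - 100 = 484 = 22².
584 = 10² + 22² = 100 + 484 ✓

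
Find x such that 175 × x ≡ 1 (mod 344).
287

gcd(175, 344) = 1, so the inverse exists.
Extended Euclidean algorithm on (344, 175):
344 = 1 × 175 + 169  ⟹  169 = (1)·344 + (-1)·175
175 = 1 × 169 + 6  ⟹  6 = (-1)·344 + (2)·175
169 = 28 × 6 + 1  ⟹  1 = (29)·344 + (-57)·175
So (-57)·175 ≡ 1 (mod 344), i.e. 175^(-1) ≡ -57 ≡ 287 (mod 344).
Check: 175 × 287 = 50225 ≡ 1 (mod 344)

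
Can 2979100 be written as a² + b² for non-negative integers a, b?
Not possible

Factorization: 2979100 = 2^2 × 5^2 × 31^3
By Fermat: n is sum of two squares iff every prime p ≡ 3 (mod 4) appears to even power.
Prime(s) ≡ 3 (mod 4) with odd exponent: [(31, 3)]
Therefore 2979100 cannot be expressed as a² + b².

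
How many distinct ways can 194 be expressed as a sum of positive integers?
2366022741845

p(n) counts ways to write n as a sum of positive integers (order ignored).
Euler's pentagonal recurrence: p(k) = p(k-1) + p(k-2) - p(k-5) - p(k-7) + p(k-12) + p(k-15) - ... (offsets j(3j∓1)/2, signs ++--, p(0)=1, p(<0)=0).
DP table for k = 0..193: p(0)=1, p(1)=1, p(2)=2, p(3)=3, p(4)=5, p(5)=7, p(6)=11, p(7)=15, p(8)=22, p(9)=30, p(10)=42, p(11)=56, p(12)=77, p(13)=101, p(14)=135, p(15)=176, p(16)=231, p(17)=297, p(18)=385, p(19)=490, p(20)=627, p(21)=792, p(22)=1002, p(23)=1255, p(24)=1575, p(25)=1958, p(26)=2436, p(27)=3010, p(28)=3718, p(29)=4565, p(30)=5604, p(31)=6842, p(32)=8349, p(33)=10143, p(34)=12310, p(35)=14883, p(36)=17977, p(37)=21637, p(38)=26015, p(39)=31185, p(40)=37338, p(41)=44583, p(42)=53174, p(43)=63261, p(44)=75175, p(45)=89134, p(46)=105558, p(47)=124754, p(48)=147273, p(49)=173525, p(50)=204226, p(51)=239943, p(52)=281589, p(53)=329931, p(54)=386155, p(55)=451276, p(56)=526823, p(57)=614154, p(58)=715220, p(59)=831820, p(60)=966467, p(61)=1121505, p(62)=1300156, p(63)=1505499, p(64)=1741630, p(65)=2012558, p(66)=2323520, p(67)=2679689, p(68)=3087735, p(69)=3554345, p(70)=4087968, p(71)=4697205, p(72)=5392783, p(73)=6185689, p(74)=7089500, p(75)=8118264, p(76)=9289091, p(77)=10619863, p(78)=12132164, p(79)=13848650, p(80)=15796476, p(81)=18004327, p(82)=20506255, p(83)=23338469, p(84)=26543660, p(85)=30167357, p(86)=34262962, p(87)=38887673, p(88)=44108109, p(89)=49995925, p(90)=56634173, p(91)=64112359, p(92)=72533807, p(93)=82010177, p(94)=92669720, p(95)=104651419, p(96)=118114304, p(97)=133230930, p(98)=150198136, p(99)=169229875, p(100)=190569292, p(101)=214481126, p(102)=241265379, p(103)=271248950, p(104)=304801365, p(105)=342325709, p(106)=384276336, p(107)=431149389, p(108)=483502844, p(109)=541946240, p(110)=607163746, p(111)=679903203, p(112)=761002156, p(113)=851376628, p(114)=952050665, p(115)=1064144451, p(116)=1188908248, p(117)=1327710076, p(118)=1482074143, p(119)=1653668665, p(120)=1844349560, p(121)=2056148051, p(122)=2291320912, p(123)=2552338241, p(124)=2841940500, p(125)=3163127352, p(126)=3519222692, p(127)=3913864295, p(128)=4351078600, p(129)=4835271870, p(130)=5371315400, p(131)=5964539504, p(132)=6620830889, p(133)=7346629512, p(134)=8149040695, p(135)=9035836076, p(136)=10015581680, p(137)=11097645016, p(138)=12292341831, p(139)=13610949895, p(140)=15065878135, p(141)=16670689208, p(142)=18440293320, p(143)=20390982757, p(144)=22540654445, p(145)=24908858009, p(146)=27517052599, p(147)=30388671978, p(148)=33549419497, p(149)=37027355200, p(150)=40853235313, p(151)=45060624582, p(152)=49686288421, p(153)=54770336324, p(154)=60356673280, p(155)=66493182097, p(156)=73232243759, p(157)=80630964769, p(158)=88751778802, p(159)=97662728555, p(160)=107438159466, p(161)=118159068427, p(162)=129913904637, p(163)=142798995930, p(164)=156919475295, p(165)=172389800255, p(166)=189334822579, p(167)=207890420102, p(168)=228204732751, p(169)=250438925115, p(170)=274768617130, p(171)=301384802048, p(172)=330495499613, p(173)=362326859895, p(174)=397125074750, p(175)=435157697830, p(176)=476715857290, p(177)=522115831195, p(178)=571701605655, p(179)=625846753120, p(180)=684957390936, p(181)=749474411781, p(182)=819876908323, p(183)=896684817527, p(184)=980462880430, p(185)=1071823774337, p(186)=1171432692373, p(187)=1280011042268, p(188)=1398341745571, p(189)=1527273599625, p(190)=1667727404093, p(191)=1820701100652, p(192)=1987276856363, p(193)=2168627105469.
Final step: p(194) = p(193) + p(192) - p(189) - p(187) + p(182) + p(179) - p(172) - p(168) + p(159) + p(154) - p(143) - p(137) + p(124) + p(117) - p(102) - p(94) + p(77) + p(68) - p(49) - p(39) + p(18) + p(7)
= 2168627105469 + 1987276856363 - 1527273599625 - 1280011042268 + 819876908323 + 625846753120 - 330495499613 - 228204732751 + 97662728555 + 60356673280 - 20390982757 - 11097645016 + 2841940500 + 1327710076 - 241265379 - 92669720 + 10619863 + 3087735 - 173525 - 31185 + 385 + 15
= 2366022741845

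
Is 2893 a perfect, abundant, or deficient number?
deficient

Proper divisors of 2893: sum = 1 + 11 + 263 = 275
Since 275 < 2893, 2893 is deficient.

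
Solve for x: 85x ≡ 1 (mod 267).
22

gcd(85, 267) = 1, so the inverse exists.
Extended Euclidean algorithm on (267, 85):
267 = 3 × 85 + 12  ⟹  12 = (1)·267 + (-3)·85
85 = 7 × 12 + 1  ⟹  1 = (-7)·267 + (22)·85
So (22)·85 ≡ 1 (mod 267), i.e. 85^(-1) ≡ 22 (mod 267).
Check: 85 × 22 = 1870 ≡ 1 (mod 267)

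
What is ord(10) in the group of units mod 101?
4

101 is prime, so ord(10) divides φ(101) = 100.
Divisors of 100: 1, 2, 4, 5, 10, 20, 25, 50, 100.
Repeated squaring: 10^1 ≡ 10, 10^2 ≡ 100, 10^4 ≡ 1, 10^8 ≡ 1, 10^16 ≡ 1, 10^32 ≡ 1, 10^64 ≡ 1 (mod 101).
Test 10^d mod 101 for each divisor d in increasing order:
10^1 ≡ 10
10^2 ≡ 100
10^4 ≡ 1  ← first divisor giving 1
The order is 4.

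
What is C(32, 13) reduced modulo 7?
0

Using Lucas' theorem:
Write n=32 and k=13 in base 7:
n in base 7: [4, 4]
k in base 7: [1, 6]
C(32,13) mod 7 = ∏ C(n_i, k_i) mod 7
Digit binomials (mod 7): C(4,1) = 4; C(4,6) = 0 (k_i > n_i)
Product: 4 × 0 = 0 ≡ 0 (mod 7)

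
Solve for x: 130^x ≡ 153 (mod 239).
128

Baby-step giant-step with step n = ⌈√239⌉ = 16.
Baby steps 130^j mod 239 (j:value) for j=0..15: 0:1, 1:130, 2:170, 3:112, 4:220, 5:159, 6:116, 7:23, 8:122, 9:86, 10:186, 11:41, 12:72, 13:39, 14:51, 15:177.
Giant-step multiplier: 130^(-16) ≡ 130^(238-16) = 130^222 ≡ 134 (mod 239).
Giant steps γ_i = 153·134^i mod 239: γ_0=153, γ_1=187, γ_2=202, γ_3=61, γ_4=48, γ_5=218, γ_6=54, γ_7=66, γ_8=1 (in table at j=0).
x = i·n + j = 8·16 + 0 = 128.
Check: 130^128 ≡ 153 (mod 239).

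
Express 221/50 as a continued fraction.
[4; 2, 2, 1, 1, 1, 2]

Euclidean algorithm steps:
221 = 4 × 50 + 21
50 = 2 × 21 + 8
21 = 2 × 8 + 5
8 = 1 × 5 + 3
5 = 1 × 3 + 2
3 = 1 × 2 + 1
2 = 2 × 1 + 0
Continued fraction: [4; 2, 2, 1, 1, 1, 2]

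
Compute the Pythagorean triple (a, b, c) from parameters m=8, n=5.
(39, 80, 89)

Euclid's formula: a = m² - n², b = 2mn, c = m² + n²
m = 8, n = 5
a = 8² - 5² = 64 - 25 = 39
b = 2 × 8 × 5 = 80
c = 8² + 5² = 64 + 25 = 89
Verification: 39² + 80² = 1521 + 6400 = 7921 = 89² ✓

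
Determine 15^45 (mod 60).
15

Repeated squaring. Binary of 45 = 101101.
15^1 ≡ 15 (mod 60); 15^2 ≡ 45 (mod 60); 15^4 ≡ 45 (mod 60); 15^8 ≡ 45 (mod 60); 15^16 ≡ 45 (mod 60); 15^32 ≡ 45 (mod 60)
15^45 = 15^1 × 15^4 × 15^8 × 15^32 ≡ 15 (mod 60)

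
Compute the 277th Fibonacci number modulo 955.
17

Matrix identity: Q^n = [[F_(n+1), F_n], [F_n, F_(n-1)]] with Q = [[1,1],[1,0]].
n = 277 = 100010101₂. Square-and-multiply, entries mod 955:
Q^1 = [[1,1],[1,0]]
Q^2 = (Q^1)² = [[2,1],[1,1]]
Q^4 = (Q^2)² = [[5,3],[3,2]]
Q^8 = (Q^4)² = [[34,21],[21,13]]
Q^17 = (Q^8)²·Q = [[674,642],[642,32]]
Q^34 = (Q^17)² = [[255,582],[582,628]]
Q^69 = (Q^34)²·Q = [[855,739],[739,116]]
Q^138 = (Q^69)² = [[311,364],[364,902]]
Q^277 = (Q^138)²·Q = [[339,17],[17,322]]
F_277 mod 955 = Q^277[0][1] = 17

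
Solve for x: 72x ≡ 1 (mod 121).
79

gcd(72, 121) = 1, so the inverse exists.
Extended Euclidean algorithm on (121, 72):
121 = 1 × 72 + 49  ⟹  49 = (1)·121 + (-1)·72
72 = 1 × 49 + 23  ⟹  23 = (-1)·121 + (2)·72
49 = 2 × 23 + 3  ⟹  3 = (3)·121 + (-5)·72
23 = 7 × 3 + 2  ⟹  2 = (-22)·121 + (37)·72
3 = 1 × 2 + 1  ⟹  1 = (25)·121 + (-42)·72
So (-42)·72 ≡ 1 (mod 121), i.e. 72^(-1) ≡ -42 ≡ 79 (mod 121).
Check: 72 × 79 = 5688 ≡ 1 (mod 121)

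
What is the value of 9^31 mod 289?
172

Repeated squaring. Binary of 31 = 11111.
9^1 ≡ 9 (mod 289); 9^2 ≡ 81 (mod 289); 9^4 ≡ 203 (mod 289); 9^8 ≡ 171 (mod 289); 9^16 ≡ 52 (mod 289)
9^31 = 9^1 × 9^2 × 9^4 × 9^8 × 9^16 ≡ 172 (mod 289)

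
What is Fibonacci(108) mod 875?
221

Matrix identity: Q^n = [[F_(n+1), F_n], [F_n, F_(n-1)]] with Q = [[1,1],[1,0]].
n = 108 = 1101100₂. Square-and-multiply, entries mod 875:
Q^1 = [[1,1],[1,0]]
Q^3 = (Q^1)²·Q = [[3,2],[2,1]]
Q^6 = (Q^3)² = [[13,8],[8,5]]
Q^13 = (Q^6)²·Q = [[377,233],[233,144]]
Q^27 = (Q^13)²·Q = [[186,418],[418,643]]
Q^54 = (Q^27)² = [[195,22],[22,173]]
Q^108 = (Q^54)² = [[9,221],[221,663]]
F_108 mod 875 = Q^108[0][1] = 221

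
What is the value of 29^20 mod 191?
107

Repeated squaring. Binary of 20 = 10100.
29^1 ≡ 29 (mod 191); 29^2 ≡ 77 (mod 191); 29^4 ≡ 8 (mod 191); 29^8 ≡ 64 (mod 191); 29^16 ≡ 85 (mod 191)
29^20 = 29^4 × 29^16 ≡ 107 (mod 191)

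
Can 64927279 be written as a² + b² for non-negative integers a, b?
Not possible

Factorization: 64927279 = 53 × 107^3
By Fermat: n is sum of two squares iff every prime p ≡ 3 (mod 4) appears to even power.
Prime(s) ≡ 3 (mod 4) with odd exponent: [(107, 3)]
Therefore 64927279 cannot be expressed as a² + b².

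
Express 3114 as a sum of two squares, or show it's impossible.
33² + 45² (a=33, b=45)

Factorization: 3114 = 2 × 3^2 × 173
By Fermat: n is sum of two squares iff every prime p ≡ 3 (mod 4) appears to even power.
All primes ≡ 3 (mod 4) appear to even power.
Search a = 0, 1, 2, … for 3114 - a² a perfect square: first hit at a = 33: 3114 - 1089 = 2025 = 45².
3114 = 33² + 45² = 1089 + 2025 ✓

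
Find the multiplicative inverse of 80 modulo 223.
92

gcd(80, 223) = 1, so the inverse exists.
Extended Euclidean algorithm on (223, 80):
223 = 2 × 80 + 63  ⟹  63 = (1)·223 + (-2)·80
80 = 1 × 63 + 17  ⟹  17 = (-1)·223 + (3)·80
63 = 3 × 17 + 12  ⟹  12 = (4)·223 + (-11)·80
17 = 1 × 12 + 5  ⟹  5 = (-5)·223 + (14)·80
12 = 2 × 5 + 2  ⟹  2 = (14)·223 + (-39)·80
5 = 2 × 2 + 1  ⟹  1 = (-33)·223 + (92)·80
So (92)·80 ≡ 1 (mod 223), i.e. 80^(-1) ≡ 92 (mod 223).
Check: 80 × 92 = 7360 ≡ 1 (mod 223)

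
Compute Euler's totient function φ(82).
40

82 = 2 × 41
φ(n) = n × ∏(1 - 1/p) for each prime p dividing n
φ(82) = 82 × (1 - 1/2) × (1 - 1/41) = 40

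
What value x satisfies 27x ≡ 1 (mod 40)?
3

gcd(27, 40) = 1, so the inverse exists.
Extended Euclidean algorithm on (40, 27):
40 = 1 × 27 + 13  ⟹  13 = (1)·40 + (-1)·27
27 = 2 × 13 + 1  ⟹  1 = (-2)·40 + (3)·27
So (3)·27 ≡ 1 (mod 40), i.e. 27^(-1) ≡ 3 (mod 40).
Check: 27 × 3 = 81 ≡ 1 (mod 40)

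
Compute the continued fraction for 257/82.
[3; 7, 2, 5]

Euclidean algorithm steps:
257 = 3 × 82 + 11
82 = 7 × 11 + 5
11 = 2 × 5 + 1
5 = 5 × 1 + 0
Continued fraction: [3; 7, 2, 5]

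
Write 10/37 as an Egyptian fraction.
1/4 + 1/50 + 1/3700

Greedy algorithm:
10/37: ceiling(37/10) = 4, use 1/4
3/148: ceiling(148/3) = 50, use 1/50
1/3700: ceiling(3700/1) = 3700, use 1/3700
Result: 10/37 = 1/4 + 1/50 + 1/3700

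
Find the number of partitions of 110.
607163746

p(n) counts ways to write n as a sum of positive integers (order ignored).
Euler's pentagonal recurrence: p(k) = p(k-1) + p(k-2) - p(k-5) - p(k-7) + p(k-12) + p(k-15) - ... (offsets j(3j∓1)/2, signs ++--, p(0)=1, p(<0)=0).
DP table for k = 0..109: p(0)=1, p(1)=1, p(2)=2, p(3)=3, p(4)=5, p(5)=7, p(6)=11, p(7)=15, p(8)=22, p(9)=30, p(10)=42, p(11)=56, p(12)=77, p(13)=101, p(14)=135, p(15)=176, p(16)=231, p(17)=297, p(18)=385, p(19)=490, p(20)=627, p(21)=792, p(22)=1002, p(23)=1255, p(24)=1575, p(25)=1958, p(26)=2436, p(27)=3010, p(28)=3718, p(29)=4565, p(30)=5604, p(31)=6842, p(32)=8349, p(33)=10143, p(34)=12310, p(35)=14883, p(36)=17977, p(37)=21637, p(38)=26015, p(39)=31185, p(40)=37338, p(41)=44583, p(42)=53174, p(43)=63261, p(44)=75175, p(45)=89134, p(46)=105558, p(47)=124754, p(48)=147273, p(49)=173525, p(50)=204226, p(51)=239943, p(52)=281589, p(53)=329931, p(54)=386155, p(55)=451276, p(56)=526823, p(57)=614154, p(58)=715220, p(59)=831820, p(60)=966467, p(61)=1121505, p(62)=1300156, p(63)=1505499, p(64)=1741630, p(65)=2012558, p(66)=2323520, p(67)=2679689, p(68)=3087735, p(69)=3554345, p(70)=4087968, p(71)=4697205, p(72)=5392783, p(73)=6185689, p(74)=7089500, p(75)=8118264, p(76)=9289091, p(77)=10619863, p(78)=12132164, p(79)=13848650, p(80)=15796476, p(81)=18004327, p(82)=20506255, p(83)=23338469, p(84)=26543660, p(85)=30167357, p(86)=34262962, p(87)=38887673, p(88)=44108109, p(89)=49995925, p(90)=56634173, p(91)=64112359, p(92)=72533807, p(93)=82010177, p(94)=92669720, p(95)=104651419, p(96)=118114304, p(97)=133230930, p(98)=150198136, p(99)=169229875, p(100)=190569292, p(101)=214481126, p(102)=241265379, p(103)=271248950, p(104)=304801365, p(105)=342325709, p(106)=384276336, p(107)=431149389, p(108)=483502844, p(109)=541946240.
Final step: p(110) = p(109) + p(108) - p(105) - p(103) + p(98) + p(95) - p(88) - p(84) + p(75) + p(70) - p(59) - p(53) + p(40) + p(33) - p(18) - p(10)
= 541946240 + 483502844 - 342325709 - 271248950 + 150198136 + 104651419 - 44108109 - 26543660 + 8118264 + 4087968 - 831820 - 329931 + 37338 + 10143 - 385 - 42
= 607163746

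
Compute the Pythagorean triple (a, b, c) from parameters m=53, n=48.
(505, 5088, 5113)

Euclid's formula: a = m² - n², b = 2mn, c = m² + n²
m = 53, n = 48
a = 53² - 48² = 2809 - 2304 = 505
b = 2 × 53 × 48 = 5088
c = 53² + 48² = 2809 + 2304 = 5113
Verification: 505² + 5088² = 255025 + 25887744 = 26142769 = 5113² ✓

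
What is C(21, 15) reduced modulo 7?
0

Using Lucas' theorem:
Write n=21 and k=15 in base 7:
n in base 7: [3, 0]
k in base 7: [2, 1]
C(21,15) mod 7 = ∏ C(n_i, k_i) mod 7
Digit binomials (mod 7): C(3,2) = 3; C(0,1) = 0 (k_i > n_i)
Product: 3 × 0 = 0 ≡ 0 (mod 7)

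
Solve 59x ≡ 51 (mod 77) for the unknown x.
x ≡ 10 (mod 77)

gcd(59, 77) = 1, which divides 51, so solutions exist.
Find 59^(-1) mod 77 by the extended Euclidean algorithm:
77 = 1 × 59 + 18  ⟹  18 = (1)·77 + (-1)·59
59 = 3 × 18 + 5  ⟹  5 = (-3)·77 + (4)·59
18 = 3 × 5 + 3  ⟹  3 = (10)·77 + (-13)·59
5 = 1 × 3 + 2  ⟹  2 = (-13)·77 + (17)·59
3 = 1 × 2 + 1  ⟹  1 = (23)·77 + (-30)·59
So (-30)·59 ≡ 1 (mod 77), i.e. 59^(-1) ≡ -30 ≡ 47 (mod 77).
x ≡ 47 × 51 = 2397 ≡ 10 (mod 77).
Check: 59 × 10 = 590 ≡ 51 (mod 77).
Unique solution: x ≡ 10 (mod 77)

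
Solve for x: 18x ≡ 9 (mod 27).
x ≡ 2 (mod 3)

gcd(18, 27) = 9, which divides 9, so solutions exist.
Divide through by 9: 2x ≡ 1 (mod 3).
Find 2^(-1) mod 3 by the extended Euclidean algorithm:
3 = 1 × 2 + 1  ⟹  1 = (1)·3 + (-1)·2
So (-1)·2 ≡ 1 (mod 3), i.e. 2^(-1) ≡ -1 ≡ 2 (mod 3).
x ≡ 2 × 1 = 2 ≡ 2 (mod 3).
Check: 18 × 2 = 36 ≡ 9 (mod 27).
x ≡ 2 (mod 3), giving 9 solutions mod 27.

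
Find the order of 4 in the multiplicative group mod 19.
9

19 is prime, so ord(4) divides φ(19) = 18.
Divisors of 18: 1, 2, 3, 6, 9, 18.
Repeated squaring: 4^1 ≡ 4, 4^2 ≡ 16, 4^4 ≡ 9, 4^8 ≡ 5, 4^16 ≡ 6 (mod 19).
Test 4^d mod 19 for each divisor d in increasing order:
4^1 ≡ 4
4^2 ≡ 16
4^3 = 4^2·4^1 ≡ 7
4^6 = 4^4·4^2 ≡ 11
4^9 = 4^8·4^1 ≡ 1  ← first divisor giving 1
The order is 9.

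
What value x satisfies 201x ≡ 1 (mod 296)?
81

gcd(201, 296) = 1, so the inverse exists.
Extended Euclidean algorithm on (296, 201):
296 = 1 × 201 + 95  ⟹  95 = (1)·296 + (-1)·201
201 = 2 × 95 + 11  ⟹  11 = (-2)·296 + (3)·201
95 = 8 × 11 + 7  ⟹  7 = (17)·296 + (-25)·201
11 = 1 × 7 + 4  ⟹  4 = (-19)·296 + (28)·201
7 = 1 × 4 + 3  ⟹  3 = (36)·296 + (-53)·201
4 = 1 × 3 + 1  ⟹  1 = (-55)·296 + (81)·201
So (81)·201 ≡ 1 (mod 296), i.e. 201^(-1) ≡ 81 (mod 296).
Check: 201 × 81 = 16281 ≡ 1 (mod 296)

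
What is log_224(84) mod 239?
79

Baby-step giant-step with step n = ⌈√239⌉ = 16.
Baby steps 224^j mod 239 (j:value) for j=0..15: 0:1, 1:224, 2:225, 3:210, 4:196, 5:167, 6:124, 7:52, 8:176, 9:228, 10:165, 11:154, 12:80, 13:234, 14:75, 15:70.
Giant-step multiplier: 224^(-16) ≡ 224^(238-16) = 224^222 ≡ 150 (mod 239).
Giant steps γ_i = 84·150^i mod 239: γ_0=84, γ_1=172, γ_2=227, γ_3=112, γ_4=70 (in table at j=15).
x = i·n + j = 4·16 + 15 = 79.
Check: 224^79 ≡ 84 (mod 239).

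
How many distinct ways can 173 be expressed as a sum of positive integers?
362326859895

p(n) counts ways to write n as a sum of positive integers (order ignored).
Euler's pentagonal recurrence: p(k) = p(k-1) + p(k-2) - p(k-5) - p(k-7) + p(k-12) + p(k-15) - ... (offsets j(3j∓1)/2, signs ++--, p(0)=1, p(<0)=0).
DP table for k = 0..172: p(0)=1, p(1)=1, p(2)=2, p(3)=3, p(4)=5, p(5)=7, p(6)=11, p(7)=15, p(8)=22, p(9)=30, p(10)=42, p(11)=56, p(12)=77, p(13)=101, p(14)=135, p(15)=176, p(16)=231, p(17)=297, p(18)=385, p(19)=490, p(20)=627, p(21)=792, p(22)=1002, p(23)=1255, p(24)=1575, p(25)=1958, p(26)=2436, p(27)=3010, p(28)=3718, p(29)=4565, p(30)=5604, p(31)=6842, p(32)=8349, p(33)=10143, p(34)=12310, p(35)=14883, p(36)=17977, p(37)=21637, p(38)=26015, p(39)=31185, p(40)=37338, p(41)=44583, p(42)=53174, p(43)=63261, p(44)=75175, p(45)=89134, p(46)=105558, p(47)=124754, p(48)=147273, p(49)=173525, p(50)=204226, p(51)=239943, p(52)=281589, p(53)=329931, p(54)=386155, p(55)=451276, p(56)=526823, p(57)=614154, p(58)=715220, p(59)=831820, p(60)=966467, p(61)=1121505, p(62)=1300156, p(63)=1505499, p(64)=1741630, p(65)=2012558, p(66)=2323520, p(67)=2679689, p(68)=3087735, p(69)=3554345, p(70)=4087968, p(71)=4697205, p(72)=5392783, p(73)=6185689, p(74)=7089500, p(75)=8118264, p(76)=9289091, p(77)=10619863, p(78)=12132164, p(79)=13848650, p(80)=15796476, p(81)=18004327, p(82)=20506255, p(83)=23338469, p(84)=26543660, p(85)=30167357, p(86)=34262962, p(87)=38887673, p(88)=44108109, p(89)=49995925, p(90)=56634173, p(91)=64112359, p(92)=72533807, p(93)=82010177, p(94)=92669720, p(95)=104651419, p(96)=118114304, p(97)=133230930, p(98)=150198136, p(99)=169229875, p(100)=190569292, p(101)=214481126, p(102)=241265379, p(103)=271248950, p(104)=304801365, p(105)=342325709, p(106)=384276336, p(107)=431149389, p(108)=483502844, p(109)=541946240, p(110)=607163746, p(111)=679903203, p(112)=761002156, p(113)=851376628, p(114)=952050665, p(115)=1064144451, p(116)=1188908248, p(117)=1327710076, p(118)=1482074143, p(119)=1653668665, p(120)=1844349560, p(121)=2056148051, p(122)=2291320912, p(123)=2552338241, p(124)=2841940500, p(125)=3163127352, p(126)=3519222692, p(127)=3913864295, p(128)=4351078600, p(129)=4835271870, p(130)=5371315400, p(131)=5964539504, p(132)=6620830889, p(133)=7346629512, p(134)=8149040695, p(135)=9035836076, p(136)=10015581680, p(137)=11097645016, p(138)=12292341831, p(139)=13610949895, p(140)=15065878135, p(141)=16670689208, p(142)=18440293320, p(143)=20390982757, p(144)=22540654445, p(145)=24908858009, p(146)=27517052599, p(147)=30388671978, p(148)=33549419497, p(149)=37027355200, p(150)=40853235313, p(151)=45060624582, p(152)=49686288421, p(153)=54770336324, p(154)=60356673280, p(155)=66493182097, p(156)=73232243759, p(157)=80630964769, p(158)=88751778802, p(159)=97662728555, p(160)=107438159466, p(161)=118159068427, p(162)=129913904637, p(163)=142798995930, p(164)=156919475295, p(165)=172389800255, p(166)=189334822579, p(167)=207890420102, p(168)=228204732751, p(169)=250438925115, p(170)=274768617130, p(171)=301384802048, p(172)=330495499613.
Final step: p(173) = p(172) + p(171) - p(168) - p(166) + p(161) + p(158) - p(151) - p(147) + p(138) + p(133) - p(122) - p(116) + p(103) + p(96) - p(81) - p(73) + p(56) + p(47) - p(28) - p(18)
= 330495499613 + 301384802048 - 228204732751 - 189334822579 + 118159068427 + 88751778802 - 45060624582 - 30388671978 + 12292341831 + 7346629512 - 2291320912 - 1188908248 + 271248950 + 118114304 - 18004327 - 6185689 + 526823 + 124754 - 3718 - 385
= 362326859895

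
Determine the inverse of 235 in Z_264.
91

gcd(235, 264) = 1, so the inverse exists.
Extended Euclidean algorithm on (264, 235):
264 = 1 × 235 + 29  ⟹  29 = (1)·264 + (-1)·235
235 = 8 × 29 + 3  ⟹  3 = (-8)·264 + (9)·235
29 = 9 × 3 + 2  ⟹  2 = (73)·264 + (-82)·235
3 = 1 × 2 + 1  ⟹  1 = (-81)·264 + (91)·235
So (91)·235 ≡ 1 (mod 264), i.e. 235^(-1) ≡ 91 (mod 264).
Check: 235 × 91 = 21385 ≡ 1 (mod 264)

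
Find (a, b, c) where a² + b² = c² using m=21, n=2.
(437, 84, 445)

Euclid's formula: a = m² - n², b = 2mn, c = m² + n²
m = 21, n = 2
a = 21² - 2² = 441 - 4 = 437
b = 2 × 21 × 2 = 84
c = 21² + 2² = 441 + 4 = 445
Verification: 437² + 84² = 190969 + 7056 = 198025 = 445² ✓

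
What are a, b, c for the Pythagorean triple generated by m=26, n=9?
(595, 468, 757)

Euclid's formula: a = m² - n², b = 2mn, c = m² + n²
m = 26, n = 9
a = 26² - 9² = 676 - 81 = 595
b = 2 × 26 × 9 = 468
c = 26² + 9² = 676 + 81 = 757
Verification: 595² + 468² = 354025 + 219024 = 573049 = 757² ✓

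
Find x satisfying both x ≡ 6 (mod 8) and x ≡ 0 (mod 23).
46

Using Chinese Remainder Theorem:
M = 8 × 23 = 184
M1 = 23, M2 = 8
y1 = 23^(-1) mod 8 = 7
y2 = 8^(-1) mod 23 = 3
x = (6×23×7 + 0×8×3) mod 184 = 46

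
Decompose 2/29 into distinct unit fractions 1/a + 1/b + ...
1/15 + 1/435

Greedy algorithm:
2/29: ceiling(29/2) = 15, use 1/15
1/435: ceiling(435/1) = 435, use 1/435
Result: 2/29 = 1/15 + 1/435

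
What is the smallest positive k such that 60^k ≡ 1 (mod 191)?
95

191 is prime, so ord(60) divides φ(191) = 190.
Divisors of 190: 1, 2, 5, 10, 19, 38, 95, 190.
Repeated squaring: 60^1 ≡ 60, 60^2 ≡ 162, 60^4 ≡ 77, 60^8 ≡ 8, 60^16 ≡ 64, 60^32 ≡ 85, 60^64 ≡ 158, 60^128 ≡ 134 (mod 191).
Test 60^d mod 191 for each divisor d in increasing order:
60^1 ≡ 60
60^2 ≡ 162
60^5 = 60^4·60^1 ≡ 36
60^10 = 60^8·60^2 ≡ 150
60^19 = 60^16·60^2·60^1 ≡ 184
60^38 = 60^32·60^4·60^2 ≡ 49
60^95 = 60^64·60^16·60^8·60^4·60^2·60^1 ≡ 1  ← first divisor giving 1
The order is 95.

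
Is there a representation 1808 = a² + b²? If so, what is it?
28² + 32² (a=28, b=32)

Factorization: 1808 = 2^4 × 113
By Fermat: n is sum of two squares iff every prime p ≡ 3 (mod 4) appears to even power.
All primes ≡ 3 (mod 4) appear to even power.
Search a = 0, 1, 2, … for 1808 - a² a perfect square: first hit at a = 28: 1808 - 784 = 1024 = 32².
1808 = 28² + 32² = 784 + 1024 ✓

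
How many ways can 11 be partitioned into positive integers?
56

p(n) counts ways to write n as a sum of positive integers (order ignored).
Euler's pentagonal recurrence: p(k) = p(k-1) + p(k-2) - p(k-5) - p(k-7) + p(k-12) + p(k-15) - ... (offsets j(3j∓1)/2, signs ++--, p(0)=1, p(<0)=0).
DP table for k = 0..10: p(0)=1, p(1)=1, p(2)=2, p(3)=3, p(4)=5, p(5)=7, p(6)=11, p(7)=15, p(8)=22, p(9)=30, p(10)=42.
Final step: p(11) = p(10) + p(9) - p(6) - p(4)
= 42 + 30 - 11 - 5
= 56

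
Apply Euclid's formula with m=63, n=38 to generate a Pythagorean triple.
(2525, 4788, 5413)

Euclid's formula: a = m² - n², b = 2mn, c = m² + n²
m = 63, n = 38
a = 63² - 38² = 3969 - 1444 = 2525
b = 2 × 63 × 38 = 4788
c = 63² + 38² = 3969 + 1444 = 5413
Verification: 2525² + 4788² = 6375625 + 22924944 = 29300569 = 5413² ✓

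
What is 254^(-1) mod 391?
254

gcd(254, 391) = 1, so the inverse exists.
Extended Euclidean algorithm on (391, 254):
391 = 1 × 254 + 137  ⟹  137 = (1)·391 + (-1)·254
254 = 1 × 137 + 117  ⟹  117 = (-1)·391 + (2)·254
137 = 1 × 117 + 20  ⟹  20 = (2)·391 + (-3)·254
117 = 5 × 20 + 17  ⟹  17 = (-11)·391 + (17)·254
20 = 1 × 17 + 3  ⟹  3 = (13)·391 + (-20)·254
17 = 5 × 3 + 2  ⟹  2 = (-76)·391 + (117)·254
3 = 1 × 2 + 1  ⟹  1 = (89)·391 + (-137)·254
So (-137)·254 ≡ 1 (mod 391), i.e. 254^(-1) ≡ -137 ≡ 254 (mod 391).
Check: 254 × 254 = 64516 ≡ 1 (mod 391)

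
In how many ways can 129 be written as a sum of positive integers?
4835271870

p(n) counts ways to write n as a sum of positive integers (order ignored).
Euler's pentagonal recurrence: p(k) = p(k-1) + p(k-2) - p(k-5) - p(k-7) + p(k-12) + p(k-15) - ... (offsets j(3j∓1)/2, signs ++--, p(0)=1, p(<0)=0).
DP table for k = 0..128: p(0)=1, p(1)=1, p(2)=2, p(3)=3, p(4)=5, p(5)=7, p(6)=11, p(7)=15, p(8)=22, p(9)=30, p(10)=42, p(11)=56, p(12)=77, p(13)=101, p(14)=135, p(15)=176, p(16)=231, p(17)=297, p(18)=385, p(19)=490, p(20)=627, p(21)=792, p(22)=1002, p(23)=1255, p(24)=1575, p(25)=1958, p(26)=2436, p(27)=3010, p(28)=3718, p(29)=4565, p(30)=5604, p(31)=6842, p(32)=8349, p(33)=10143, p(34)=12310, p(35)=14883, p(36)=17977, p(37)=21637, p(38)=26015, p(39)=31185, p(40)=37338, p(41)=44583, p(42)=53174, p(43)=63261, p(44)=75175, p(45)=89134, p(46)=105558, p(47)=124754, p(48)=147273, p(49)=173525, p(50)=204226, p(51)=239943, p(52)=281589, p(53)=329931, p(54)=386155, p(55)=451276, p(56)=526823, p(57)=614154, p(58)=715220, p(59)=831820, p(60)=966467, p(61)=1121505, p(62)=1300156, p(63)=1505499, p(64)=1741630, p(65)=2012558, p(66)=2323520, p(67)=2679689, p(68)=3087735, p(69)=3554345, p(70)=4087968, p(71)=4697205, p(72)=5392783, p(73)=6185689, p(74)=7089500, p(75)=8118264, p(76)=9289091, p(77)=10619863, p(78)=12132164, p(79)=13848650, p(80)=15796476, p(81)=18004327, p(82)=20506255, p(83)=23338469, p(84)=26543660, p(85)=30167357, p(86)=34262962, p(87)=38887673, p(88)=44108109, p(89)=49995925, p(90)=56634173, p(91)=64112359, p(92)=72533807, p(93)=82010177, p(94)=92669720, p(95)=104651419, p(96)=118114304, p(97)=133230930, p(98)=150198136, p(99)=169229875, p(100)=190569292, p(101)=214481126, p(102)=241265379, p(103)=271248950, p(104)=304801365, p(105)=342325709, p(106)=384276336, p(107)=431149389, p(108)=483502844, p(109)=541946240, p(110)=607163746, p(111)=679903203, p(112)=761002156, p(113)=851376628, p(114)=952050665, p(115)=1064144451, p(116)=1188908248, p(117)=1327710076, p(118)=1482074143, p(119)=1653668665, p(120)=1844349560, p(121)=2056148051, p(122)=2291320912, p(123)=2552338241, p(124)=2841940500, p(125)=3163127352, p(126)=3519222692, p(127)=3913864295, p(128)=4351078600.
Final step: p(129) = p(128) + p(127) - p(124) - p(122) + p(117) + p(114) - p(107) - p(103) + p(94) + p(89) - p(78) - p(72) + p(59) + p(52) - p(37) - p(29) + p(12) + p(3)
= 4351078600 + 3913864295 - 2841940500 - 2291320912 + 1327710076 + 952050665 - 431149389 - 271248950 + 92669720 + 49995925 - 12132164 - 5392783 + 831820 + 281589 - 21637 - 4565 + 77 + 3
= 4835271870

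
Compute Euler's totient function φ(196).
84

196 = 2^2 × 7^2
φ(n) = n × ∏(1 - 1/p) for each prime p dividing n
φ(196) = 196 × (1 - 1/2) × (1 - 1/7) = 84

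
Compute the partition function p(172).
330495499613

p(n) counts ways to write n as a sum of positive integers (order ignored).
Euler's pentagonal recurrence: p(k) = p(k-1) + p(k-2) - p(k-5) - p(k-7) + p(k-12) + p(k-15) - ... (offsets j(3j∓1)/2, signs ++--, p(0)=1, p(<0)=0).
DP table for k = 0..171: p(0)=1, p(1)=1, p(2)=2, p(3)=3, p(4)=5, p(5)=7, p(6)=11, p(7)=15, p(8)=22, p(9)=30, p(10)=42, p(11)=56, p(12)=77, p(13)=101, p(14)=135, p(15)=176, p(16)=231, p(17)=297, p(18)=385, p(19)=490, p(20)=627, p(21)=792, p(22)=1002, p(23)=1255, p(24)=1575, p(25)=1958, p(26)=2436, p(27)=3010, p(28)=3718, p(29)=4565, p(30)=5604, p(31)=6842, p(32)=8349, p(33)=10143, p(34)=12310, p(35)=14883, p(36)=17977, p(37)=21637, p(38)=26015, p(39)=31185, p(40)=37338, p(41)=44583, p(42)=53174, p(43)=63261, p(44)=75175, p(45)=89134, p(46)=105558, p(47)=124754, p(48)=147273, p(49)=173525, p(50)=204226, p(51)=239943, p(52)=281589, p(53)=329931, p(54)=386155, p(55)=451276, p(56)=526823, p(57)=614154, p(58)=715220, p(59)=831820, p(60)=966467, p(61)=1121505, p(62)=1300156, p(63)=1505499, p(64)=1741630, p(65)=2012558, p(66)=2323520, p(67)=2679689, p(68)=3087735, p(69)=3554345, p(70)=4087968, p(71)=4697205, p(72)=5392783, p(73)=6185689, p(74)=7089500, p(75)=8118264, p(76)=9289091, p(77)=10619863, p(78)=12132164, p(79)=13848650, p(80)=15796476, p(81)=18004327, p(82)=20506255, p(83)=23338469, p(84)=26543660, p(85)=30167357, p(86)=34262962, p(87)=38887673, p(88)=44108109, p(89)=49995925, p(90)=56634173, p(91)=64112359, p(92)=72533807, p(93)=82010177, p(94)=92669720, p(95)=104651419, p(96)=118114304, p(97)=133230930, p(98)=150198136, p(99)=169229875, p(100)=190569292, p(101)=214481126, p(102)=241265379, p(103)=271248950, p(104)=304801365, p(105)=342325709, p(106)=384276336, p(107)=431149389, p(108)=483502844, p(109)=541946240, p(110)=607163746, p(111)=679903203, p(112)=761002156, p(113)=851376628, p(114)=952050665, p(115)=1064144451, p(116)=1188908248, p(117)=1327710076, p(118)=1482074143, p(119)=1653668665, p(120)=1844349560, p(121)=2056148051, p(122)=2291320912, p(123)=2552338241, p(124)=2841940500, p(125)=3163127352, p(126)=3519222692, p(127)=3913864295, p(128)=4351078600, p(129)=4835271870, p(130)=5371315400, p(131)=5964539504, p(132)=6620830889, p(133)=7346629512, p(134)=8149040695, p(135)=9035836076, p(136)=10015581680, p(137)=11097645016, p(138)=12292341831, p(139)=13610949895, p(140)=15065878135, p(141)=16670689208, p(142)=18440293320, p(143)=20390982757, p(144)=22540654445, p(145)=24908858009, p(146)=27517052599, p(147)=30388671978, p(148)=33549419497, p(149)=37027355200, p(150)=40853235313, p(151)=45060624582, p(152)=49686288421, p(153)=54770336324, p(154)=60356673280, p(155)=66493182097, p(156)=73232243759, p(157)=80630964769, p(158)=88751778802, p(159)=97662728555, p(160)=107438159466, p(161)=118159068427, p(162)=129913904637, p(163)=142798995930, p(164)=156919475295, p(165)=172389800255, p(166)=189334822579, p(167)=207890420102, p(168)=228204732751, p(169)=250438925115, p(170)=274768617130, p(171)=301384802048.
Final step: p(172) = p(171) + p(170) - p(167) - p(165) + p(160) + p(157) - p(150) - p(146) + p(137) + p(132) - p(121) - p(115) + p(102) + p(95) - p(80) - p(72) + p(55) + p(46) - p(27) - p(17)
= 301384802048 + 274768617130 - 207890420102 - 172389800255 + 107438159466 + 80630964769 - 40853235313 - 27517052599 + 11097645016 + 6620830889 - 2056148051 - 1064144451 + 241265379 + 104651419 - 15796476 - 5392783 + 451276 + 105558 - 3010 - 297
= 330495499613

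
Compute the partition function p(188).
1398341745571

p(n) counts ways to write n as a sum of positive integers (order ignored).
Euler's pentagonal recurrence: p(k) = p(k-1) + p(k-2) - p(k-5) - p(k-7) + p(k-12) + p(k-15) - ... (offsets j(3j∓1)/2, signs ++--, p(0)=1, p(<0)=0).
DP table for k = 0..187: p(0)=1, p(1)=1, p(2)=2, p(3)=3, p(4)=5, p(5)=7, p(6)=11, p(7)=15, p(8)=22, p(9)=30, p(10)=42, p(11)=56, p(12)=77, p(13)=101, p(14)=135, p(15)=176, p(16)=231, p(17)=297, p(18)=385, p(19)=490, p(20)=627, p(21)=792, p(22)=1002, p(23)=1255, p(24)=1575, p(25)=1958, p(26)=2436, p(27)=3010, p(28)=3718, p(29)=4565, p(30)=5604, p(31)=6842, p(32)=8349, p(33)=10143, p(34)=12310, p(35)=14883, p(36)=17977, p(37)=21637, p(38)=26015, p(39)=31185, p(40)=37338, p(41)=44583, p(42)=53174, p(43)=63261, p(44)=75175, p(45)=89134, p(46)=105558, p(47)=124754, p(48)=147273, p(49)=173525, p(50)=204226, p(51)=239943, p(52)=281589, p(53)=329931, p(54)=386155, p(55)=451276, p(56)=526823, p(57)=614154, p(58)=715220, p(59)=831820, p(60)=966467, p(61)=1121505, p(62)=1300156, p(63)=1505499, p(64)=1741630, p(65)=2012558, p(66)=2323520, p(67)=2679689, p(68)=3087735, p(69)=3554345, p(70)=4087968, p(71)=4697205, p(72)=5392783, p(73)=6185689, p(74)=7089500, p(75)=8118264, p(76)=9289091, p(77)=10619863, p(78)=12132164, p(79)=13848650, p(80)=15796476, p(81)=18004327, p(82)=20506255, p(83)=23338469, p(84)=26543660, p(85)=30167357, p(86)=34262962, p(87)=38887673, p(88)=44108109, p(89)=49995925, p(90)=56634173, p(91)=64112359, p(92)=72533807, p(93)=82010177, p(94)=92669720, p(95)=104651419, p(96)=118114304, p(97)=133230930, p(98)=150198136, p(99)=169229875, p(100)=190569292, p(101)=214481126, p(102)=241265379, p(103)=271248950, p(104)=304801365, p(105)=342325709, p(106)=384276336, p(107)=431149389, p(108)=483502844, p(109)=541946240, p(110)=607163746, p(111)=679903203, p(112)=761002156, p(113)=851376628, p(114)=952050665, p(115)=1064144451, p(116)=1188908248, p(117)=1327710076, p(118)=1482074143, p(119)=1653668665, p(120)=1844349560, p(121)=2056148051, p(122)=2291320912, p(123)=2552338241, p(124)=2841940500, p(125)=3163127352, p(126)=3519222692, p(127)=3913864295, p(128)=4351078600, p(129)=4835271870, p(130)=5371315400, p(131)=5964539504, p(132)=6620830889, p(133)=7346629512, p(134)=8149040695, p(135)=9035836076, p(136)=10015581680, p(137)=11097645016, p(138)=12292341831, p(139)=13610949895, p(140)=15065878135, p(141)=16670689208, p(142)=18440293320, p(143)=20390982757, p(144)=22540654445, p(145)=24908858009, p(146)=27517052599, p(147)=30388671978, p(148)=33549419497, p(149)=37027355200, p(150)=40853235313, p(151)=45060624582, p(152)=49686288421, p(153)=54770336324, p(154)=60356673280, p(155)=66493182097, p(156)=73232243759, p(157)=80630964769, p(158)=88751778802, p(159)=97662728555, p(160)=107438159466, p(161)=118159068427, p(162)=129913904637, p(163)=142798995930, p(164)=156919475295, p(165)=172389800255, p(166)=189334822579, p(167)=207890420102, p(168)=228204732751, p(169)=250438925115, p(170)=274768617130, p(171)=301384802048, p(172)=330495499613, p(173)=362326859895, p(174)=397125074750, p(175)=435157697830, p(176)=476715857290, p(177)=522115831195, p(178)=571701605655, p(179)=625846753120, p(180)=684957390936, p(181)=749474411781, p(182)=819876908323, p(183)=896684817527, p(184)=980462880430, p(185)=1071823774337, p(186)=1171432692373, p(187)=1280011042268.
Final step: p(188) = p(187) + p(186) - p(183) - p(181) + p(176) + p(173) - p(166) - p(162) + p(153) + p(148) - p(137) - p(131) + p(118) + p(111) - p(96) - p(88) + p(71) + p(62) - p(43) - p(33) + p(12) + p(1)
= 1280011042268 + 1171432692373 - 896684817527 - 749474411781 + 476715857290 + 362326859895 - 189334822579 - 129913904637 + 54770336324 + 33549419497 - 11097645016 - 5964539504 + 1482074143 + 679903203 - 118114304 - 44108109 + 4697205 + 1300156 - 63261 - 10143 + 77 + 1
= 1398341745571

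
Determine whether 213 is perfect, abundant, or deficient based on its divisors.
deficient

Proper divisors of 213: sum = 1 + 3 + 71 = 75
Since 75 < 213, 213 is deficient.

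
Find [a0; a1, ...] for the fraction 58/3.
[19; 3]

Euclidean algorithm steps:
58 = 19 × 3 + 1
3 = 3 × 1 + 0
Continued fraction: [19; 3]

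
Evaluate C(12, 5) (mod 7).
1

Using Lucas' theorem:
Write n=12 and k=5 in base 7:
n in base 7: [1, 5]
k in base 7: [0, 5]
C(12,5) mod 7 = ∏ C(n_i, k_i) mod 7
Digit binomials (mod 7): C(1,0) = 1; C(5,5) = 1
Product: 1 × 1 = 1 ≡ 1 (mod 7)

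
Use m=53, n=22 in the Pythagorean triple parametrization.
(2325, 2332, 3293)

Euclid's formula: a = m² - n², b = 2mn, c = m² + n²
m = 53, n = 22
a = 53² - 22² = 2809 - 484 = 2325
b = 2 × 53 × 22 = 2332
c = 53² + 22² = 2809 + 484 = 3293
Verification: 2325² + 2332² = 5405625 + 5438224 = 10843849 = 3293² ✓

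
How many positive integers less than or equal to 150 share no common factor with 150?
40

150 = 2 × 3 × 5^2
φ(n) = n × ∏(1 - 1/p) for each prime p dividing n
φ(150) = 150 × (1 - 1/2) × (1 - 1/3) × (1 - 1/5) = 40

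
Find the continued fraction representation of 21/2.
[10; 2]

Euclidean algorithm steps:
21 = 10 × 2 + 1
2 = 2 × 1 + 0
Continued fraction: [10; 2]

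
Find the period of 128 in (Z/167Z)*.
83

167 is prime, so ord(128) divides φ(167) = 166.
Divisors of 166: 1, 2, 83, 166.
Repeated squaring: 128^1 ≡ 128, 128^2 ≡ 18, 128^4 ≡ 157, 128^8 ≡ 100, 128^16 ≡ 147, 128^32 ≡ 66, 128^64 ≡ 14, 128^128 ≡ 29 (mod 167).
Test 128^d mod 167 for each divisor d in increasing order:
128^1 ≡ 128
128^2 ≡ 18
128^83 = 128^64·128^16·128^2·128^1 ≡ 1  ← first divisor giving 1
The order is 83.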